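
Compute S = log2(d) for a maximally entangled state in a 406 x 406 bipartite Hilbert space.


For a maximally entangled state in d x d:
S = log2(d) = log2(406)
= 8.6653

8.6653


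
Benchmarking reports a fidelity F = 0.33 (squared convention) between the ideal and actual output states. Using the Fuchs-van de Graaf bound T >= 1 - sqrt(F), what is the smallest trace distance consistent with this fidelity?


Fuchs-van de Graaf (squared-fidelity convention): 1 - sqrt(F) <= T <= sqrt(1 - F).
Lower bound: T >= 1 - sqrt(F)
sqrt(F) = sqrt(0.33) = 0.5745
T >= 1 - 0.5745
T >= 0.4255

0.4255


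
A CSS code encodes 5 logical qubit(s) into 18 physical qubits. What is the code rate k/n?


Code rate R = k/n
= 5/18
= 0.2778

0.2778


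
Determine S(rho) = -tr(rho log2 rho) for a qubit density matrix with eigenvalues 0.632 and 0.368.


S = -p*log2(p) - (1-p)*log2(1-p)
p = 0.6320, 1-p = 0.3680
= -0.6320 * log2(0.6320) - 0.3680 * log2(0.3680)
= -(-0.4184) - (-0.5307)
= 0.9491

0.9491


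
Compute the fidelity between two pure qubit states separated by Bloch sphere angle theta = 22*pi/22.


For states separated by angle theta on Bloch sphere:
F = cos^2(theta/2)
theta = 22*pi/22 = 3.1416
theta/2 = 1.5708
cos(theta/2) = 0.0000
F = 0.0000

0.0000


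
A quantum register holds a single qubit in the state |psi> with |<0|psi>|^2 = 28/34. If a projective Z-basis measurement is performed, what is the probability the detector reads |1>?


|alpha|^2 = 28/34 = 0.8235
|beta|^2 = 1 - 28/34 = 6/34 = 0.1765
P(|1>) = |beta|^2 = 0.1765

0.1765


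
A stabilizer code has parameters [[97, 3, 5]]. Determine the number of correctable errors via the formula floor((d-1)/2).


Code parameters: [[97, 3, 5]], distance d = 5.
Number of correctable errors = floor((d-1)/2)
= floor((5 - 1)/2)
= floor(4/2)
= 2

2


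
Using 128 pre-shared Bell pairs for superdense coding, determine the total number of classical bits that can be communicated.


Superdense coding allows 2 classical bits per shared entangled pair.
128 pair(s) -> 2 * 128 = 256 classical bits

256


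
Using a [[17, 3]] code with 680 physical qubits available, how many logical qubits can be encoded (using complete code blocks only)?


Each code block uses 17 physical qubits for 3 logical qubit(s).
Number of complete blocks = floor(680 / 17) = 40
Logical qubits = 40 * 3
= 120

120


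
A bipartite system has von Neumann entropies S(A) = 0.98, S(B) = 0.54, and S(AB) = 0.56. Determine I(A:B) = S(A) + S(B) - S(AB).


I(A:B) = S(A) + S(B) - S(AB)
= 0.98 + 0.54 - 0.56
= 0.9600

0.9600


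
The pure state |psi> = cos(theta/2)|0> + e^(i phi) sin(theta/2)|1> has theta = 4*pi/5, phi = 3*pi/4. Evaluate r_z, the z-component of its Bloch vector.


theta = 2.5133, phi = 2.3562
r_z = cos(theta) = -0.8090

-0.8090


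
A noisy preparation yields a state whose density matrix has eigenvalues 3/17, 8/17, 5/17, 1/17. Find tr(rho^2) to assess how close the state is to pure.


tr(rho^2) = sum of eigenvalues squared
= (3/17)^2 + (8/17)^2 + (5/17)^2 + (1/17)^2
= (9 + 64 + 25 + 1) / 289
= 99/289
= 0.3426

0.3426


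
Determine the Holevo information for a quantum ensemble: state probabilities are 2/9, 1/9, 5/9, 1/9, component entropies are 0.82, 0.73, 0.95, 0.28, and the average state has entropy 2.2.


chi = S(rho) - sum_i p_i * S(rho_i)
Weighted entropy = 2/9 * 0.82 + 1/9 * 0.73 + 5/9 * 0.95 + 1/9 * 0.28
= 0.8222
chi = 2.2 - 0.8222
= 1.3778

1.3778


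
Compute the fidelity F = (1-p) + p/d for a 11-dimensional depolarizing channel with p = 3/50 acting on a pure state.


F = (1-p) + p/d
= (1 - 0.0600) + 0.0600/11
= 0.9400 + 0.0055
= 0.9455

0.9455


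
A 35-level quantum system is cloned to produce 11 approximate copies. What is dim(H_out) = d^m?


Output space = H^(tensor 11) where dim(H) = 35
dim = 35^11
= 1225 (after 2 factors)
= 42875 (after 3 factors)
= 1500625 (after 4 factors)
= 52521875 (after 5 factors)
= 1838265625 (after 6 factors)
= 64339296875 (after 7 factors)
= 2251875390625 (after 8 factors)
= 78815638671875 (after 9 factors)
= 2758547353515625 (after 10 factors)
= 96549157373046875 (after 11 factors)
= 96549157373046875

96549157373046875


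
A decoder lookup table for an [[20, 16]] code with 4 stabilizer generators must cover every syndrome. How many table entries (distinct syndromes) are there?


Each stabilizer generator gives a binary (+1 or -1) measurement outcome.
With 4 independent generators:
Total syndromes = 2^4
= 16

16


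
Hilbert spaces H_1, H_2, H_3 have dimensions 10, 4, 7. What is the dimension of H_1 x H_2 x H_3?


dim(H_1 x H_2 x H_3) = 10 * 4 * 7
= 40 * 7
= 280

280


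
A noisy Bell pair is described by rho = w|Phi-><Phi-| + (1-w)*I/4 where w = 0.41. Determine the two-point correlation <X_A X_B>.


|Phi-> = (|00> - |11>)/sqrt(2)
For the pure Bell state, <X_A X_B> = -1 (Bell-state Pauli correlator).
The maximally-mixed part I/4 has tr(I/4 * P tensor P) = 0 for any traceless Pauli P.
So <X_A X_B>_rho = w * (-1) + (1 - w) * 0
= 0.41 * (-1)
= -0.4100

-0.4100


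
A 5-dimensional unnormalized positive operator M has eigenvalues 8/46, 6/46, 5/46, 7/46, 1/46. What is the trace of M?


tr(M) = sum of eigenvalues
= 8/46 + 6/46 + 5/46 + 7/46 + 1/46
= 27/46
= 0.5870

0.5870


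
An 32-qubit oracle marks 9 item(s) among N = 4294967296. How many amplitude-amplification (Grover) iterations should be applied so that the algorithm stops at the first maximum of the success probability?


After j Grover iterations the success probability is P(j) = sin^2((2j+1)*theta), where sin(theta) = sqrt(k/N).
N = 2^32 = 4294967296, k = 9
sin(theta) = sqrt(k/N) = 4.577636719e-05
theta = arcsin(sqrt(k/N)) = 4.57763672e-05 rad
P(j) reaches its first maximum when (2j+1)*theta is as close as possible to pi/2, i.e. j = round(pi/(4*theta) - 1/2).
pi/(4*theta) - 1/2 = 17156.7847
(For comparison, the common estimate pi/4 * sqrt(N/k) = 17157.2847; the exact maximiser is used here.)
Optimal iterations = 17157

17157


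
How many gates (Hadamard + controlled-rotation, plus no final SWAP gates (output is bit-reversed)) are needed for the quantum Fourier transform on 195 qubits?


Hadamard gates: 195
Controlled rotations: n*(n-1)/2 = 195*194/2 = 18915
SWAP gates: 0 (omitted)
Total = 195 + 18915
= 19110

19110


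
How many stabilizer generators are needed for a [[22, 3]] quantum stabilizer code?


For an [[n,k]] stabilizer code:
Number of stabilizer generators = n - k
= 22 - 3
= 19

19


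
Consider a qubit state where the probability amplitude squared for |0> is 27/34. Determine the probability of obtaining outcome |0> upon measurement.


|alpha|^2 = 27/34 = 0.7941
|beta|^2 = 1 - 27/34 = 7/34 = 0.2059
P(|0>) = |alpha|^2 = 0.7941

0.7941


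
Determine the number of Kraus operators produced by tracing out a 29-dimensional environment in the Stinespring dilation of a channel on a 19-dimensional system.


Tracing out the environment in an orthonormal basis {|i>_E} gives Kraus operators K_i = <i|_E U |0>_E.
Number of Kraus operators = dim(H_env) = d_env
= 29

29


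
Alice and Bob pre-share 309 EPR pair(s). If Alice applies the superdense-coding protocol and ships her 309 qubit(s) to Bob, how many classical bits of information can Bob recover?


Superdense coding allows 2 classical bits per shared entangled pair.
309 pair(s) -> 2 * 309 = 618 classical bits

618


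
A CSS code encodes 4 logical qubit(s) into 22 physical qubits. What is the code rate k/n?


Code rate R = k/n
= 4/22
= 0.1818

0.1818


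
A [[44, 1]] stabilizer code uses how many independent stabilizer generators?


For an [[n,k]] stabilizer code:
Number of stabilizer generators = n - k
= 44 - 1
= 43

43


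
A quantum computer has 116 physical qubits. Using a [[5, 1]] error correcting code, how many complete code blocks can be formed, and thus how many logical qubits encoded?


Each code block uses 5 physical qubits for 1 logical qubit(s).
Number of complete blocks = floor(116 / 5) = 23
Logical qubits = 23 * 1
= 23

23


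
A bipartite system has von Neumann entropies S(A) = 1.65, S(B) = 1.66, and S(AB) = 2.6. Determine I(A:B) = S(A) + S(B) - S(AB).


I(A:B) = S(A) + S(B) - S(AB)
= 1.65 + 1.66 - 2.6
= 0.7100

0.7100


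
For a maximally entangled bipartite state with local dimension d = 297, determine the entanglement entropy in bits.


For a maximally entangled state in d x d:
S = log2(d) = log2(297)
= 8.2143

8.2143


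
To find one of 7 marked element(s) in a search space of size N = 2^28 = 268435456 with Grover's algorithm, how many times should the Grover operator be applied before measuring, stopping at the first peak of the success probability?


After j Grover iterations the success probability is P(j) = sin^2((2j+1)*theta), where sin(theta) = sqrt(k/N).
N = 2^28 = 268435456, k = 7
sin(theta) = sqrt(k/N) = 0.0001614838447
theta = arcsin(sqrt(k/N)) = 0.0001614838454 rad
P(j) reaches its first maximum when (2j+1)*theta is as close as possible to pi/2, i.e. j = round(pi/(4*theta) - 1/2).
pi/(4*theta) - 1/2 = 4863.1330
(For comparison, the common estimate pi/4 * sqrt(N/k) = 4863.6330; the exact maximiser is used here.)
Optimal iterations = 4863

4863


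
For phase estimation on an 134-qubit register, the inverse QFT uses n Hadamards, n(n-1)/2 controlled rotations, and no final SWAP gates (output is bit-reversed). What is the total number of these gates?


Hadamard gates: 134
Controlled rotations: n*(n-1)/2 = 134*133/2 = 8911
SWAP gates: 0 (omitted)
Total = 134 + 8911
= 9045

9045


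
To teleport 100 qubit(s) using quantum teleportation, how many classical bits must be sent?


Quantum teleportation requires 2 classical bits per qubit teleported.
100 qubit(s) -> 2 * 100 = 200 classical bits

200


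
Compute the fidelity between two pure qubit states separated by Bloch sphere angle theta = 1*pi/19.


For states separated by angle theta on Bloch sphere:
F = cos^2(theta/2)
theta = 1*pi/19 = 0.1653
theta/2 = 0.0827
cos(theta/2) = 0.9966
F = 0.9932

0.9932


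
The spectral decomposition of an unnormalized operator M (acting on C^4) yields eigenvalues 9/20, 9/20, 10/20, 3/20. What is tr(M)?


tr(M) = sum of eigenvalues
= 9/20 + 9/20 + 10/20 + 3/20
= 31/20
= 1.5500

1.5500


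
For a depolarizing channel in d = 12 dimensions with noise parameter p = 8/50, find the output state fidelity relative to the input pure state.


F = (1-p) + p/d
= (1 - 0.1600) + 0.1600/12
= 0.8400 + 0.0133
= 0.8533

0.8533


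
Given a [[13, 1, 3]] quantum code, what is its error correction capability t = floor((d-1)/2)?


Code parameters: [[13, 1, 3]], distance d = 3.
Number of correctable errors = floor((d-1)/2)
= floor((3 - 1)/2)
= floor(2/2)
= 1

1


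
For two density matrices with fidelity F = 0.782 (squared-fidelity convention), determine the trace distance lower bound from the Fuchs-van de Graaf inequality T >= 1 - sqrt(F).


Fuchs-van de Graaf (squared-fidelity convention): 1 - sqrt(F) <= T <= sqrt(1 - F).
Lower bound: T >= 1 - sqrt(F)
sqrt(F) = sqrt(0.782) = 0.8843
T >= 1 - 0.8843
T >= 0.1157

0.1157


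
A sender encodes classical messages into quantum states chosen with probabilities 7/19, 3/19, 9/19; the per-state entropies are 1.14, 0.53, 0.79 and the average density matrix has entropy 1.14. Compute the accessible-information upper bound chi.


chi = S(rho) - sum_i p_i * S(rho_i)
Weighted entropy = 7/19 * 1.14 + 3/19 * 0.53 + 9/19 * 0.79
= 0.8779
chi = 1.14 - 0.8779
= 0.2621

0.2621


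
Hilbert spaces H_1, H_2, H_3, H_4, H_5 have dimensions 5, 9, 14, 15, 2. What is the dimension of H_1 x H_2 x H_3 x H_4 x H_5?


dim(H_1 x H_2 x H_3 x H_4 x H_5) = 5 * 9 * 14 * 15 * 2
= 45 * 14 * 15 * 2
= 630 * 15 * 2
= 9450 * 2
= 18900

18900


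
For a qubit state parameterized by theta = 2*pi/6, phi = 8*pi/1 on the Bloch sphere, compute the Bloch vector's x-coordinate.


theta = 1.0472, phi = 25.1327
r_x = sin(theta)*cos(phi) = 0.8660 * 1.0000
r_x = 0.8660

0.8660


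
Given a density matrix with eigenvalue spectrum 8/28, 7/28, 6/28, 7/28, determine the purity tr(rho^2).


tr(rho^2) = sum of eigenvalues squared
= (8/28)^2 + (7/28)^2 + (6/28)^2 + (7/28)^2
= (64 + 49 + 36 + 49) / 784
= 198/784
= 0.2526

0.2526


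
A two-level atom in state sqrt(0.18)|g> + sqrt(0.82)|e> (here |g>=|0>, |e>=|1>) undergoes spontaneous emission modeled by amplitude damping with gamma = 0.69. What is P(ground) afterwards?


For amplitude damping with parameter gamma on state sqrt(a)|0> + sqrt(b)|1>:
alpha^2 = 0.18, beta^2 = 0.82
P(|0>) = alpha^2 + gamma * beta^2
= 0.18 + 0.69 * 0.82
= 0.18 + 0.5658
= 0.7458

0.7458


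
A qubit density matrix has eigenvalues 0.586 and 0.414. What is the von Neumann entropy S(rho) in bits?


S = -p*log2(p) - (1-p)*log2(1-p)
p = 0.5860, 1-p = 0.4140
= -0.5860 * log2(0.5860) - 0.4140 * log2(0.4140)
= -(-0.4518) - (-0.5267)
= 0.9786

0.9786


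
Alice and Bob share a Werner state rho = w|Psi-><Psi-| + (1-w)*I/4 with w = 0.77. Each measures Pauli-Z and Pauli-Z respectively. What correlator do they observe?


|Psi-> = (|01> - |10>)/sqrt(2)
For the pure Bell state, <Z_A Z_B> = -1 (Bell-state Pauli correlator).
The maximally-mixed part I/4 has tr(I/4 * P tensor P) = 0 for any traceless Pauli P.
So <Z_A Z_B>_rho = w * (-1) + (1 - w) * 0
= 0.77 * (-1)
= -0.7700

-0.7700


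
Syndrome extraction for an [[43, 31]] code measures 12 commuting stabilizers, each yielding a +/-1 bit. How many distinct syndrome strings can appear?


Each stabilizer generator gives a binary (+1 or -1) measurement outcome.
With 12 independent generators:
Total syndromes = 2^12
= 4096

4096


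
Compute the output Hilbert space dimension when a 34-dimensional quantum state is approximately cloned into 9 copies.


Output space = H^(tensor 9) where dim(H) = 34
dim = 34^9
= 1156 (after 2 factors)
= 39304 (after 3 factors)
= 1336336 (after 4 factors)
= 45435424 (after 5 factors)
= 1544804416 (after 6 factors)
= 52523350144 (after 7 factors)
= 1785793904896 (after 8 factors)
= 60716992766464 (after 9 factors)
= 60716992766464

60716992766464


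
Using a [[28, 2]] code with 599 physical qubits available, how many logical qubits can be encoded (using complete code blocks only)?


Each code block uses 28 physical qubits for 2 logical qubit(s).
Number of complete blocks = floor(599 / 28) = 21
Logical qubits = 21 * 2
= 42

42


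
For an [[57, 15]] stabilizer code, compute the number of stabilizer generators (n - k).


For an [[n,k]] stabilizer code:
Number of stabilizer generators = n - k
= 57 - 15
= 42

42


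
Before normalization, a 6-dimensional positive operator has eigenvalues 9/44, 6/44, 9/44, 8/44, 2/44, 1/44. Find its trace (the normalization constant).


tr(M) = sum of eigenvalues
= 9/44 + 6/44 + 9/44 + 8/44 + 2/44 + 1/44
= 35/44
= 0.7955

0.7955


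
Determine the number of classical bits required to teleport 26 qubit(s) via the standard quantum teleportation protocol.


Quantum teleportation requires 2 classical bits per qubit teleported.
26 qubit(s) -> 2 * 26 = 52 classical bits

52


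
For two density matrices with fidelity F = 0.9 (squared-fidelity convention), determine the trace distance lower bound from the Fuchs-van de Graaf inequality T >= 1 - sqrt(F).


Fuchs-van de Graaf (squared-fidelity convention): 1 - sqrt(F) <= T <= sqrt(1 - F).
Lower bound: T >= 1 - sqrt(F)
sqrt(F) = sqrt(0.9) = 0.9487
T >= 1 - 0.9487
T >= 0.0513

0.0513


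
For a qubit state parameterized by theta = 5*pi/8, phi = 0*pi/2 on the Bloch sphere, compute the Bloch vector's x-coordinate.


theta = 1.9635, phi = 0.0000
r_x = sin(theta)*cos(phi) = 0.9239 * 1.0000
r_x = 0.9239

0.9239


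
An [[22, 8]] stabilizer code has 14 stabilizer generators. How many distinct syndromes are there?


Each stabilizer generator gives a binary (+1 or -1) measurement outcome.
With 14 independent generators:
Total syndromes = 2^14
= 16384

16384


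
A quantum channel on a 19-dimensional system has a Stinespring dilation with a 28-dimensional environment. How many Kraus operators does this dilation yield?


Tracing out the environment in an orthonormal basis {|i>_E} gives Kraus operators K_i = <i|_E U |0>_E.
Number of Kraus operators = dim(H_env) = d_env
= 28

28


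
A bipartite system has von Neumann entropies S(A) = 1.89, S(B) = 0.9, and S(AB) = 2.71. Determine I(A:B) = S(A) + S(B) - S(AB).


I(A:B) = S(A) + S(B) - S(AB)
= 1.89 + 0.9 - 2.71
= 0.0800

0.0800


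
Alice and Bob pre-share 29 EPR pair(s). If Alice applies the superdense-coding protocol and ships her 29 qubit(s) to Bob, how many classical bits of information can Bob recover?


Superdense coding allows 2 classical bits per shared entangled pair.
29 pair(s) -> 2 * 29 = 58 classical bits

58


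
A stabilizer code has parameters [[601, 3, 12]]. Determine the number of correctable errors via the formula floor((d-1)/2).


Code parameters: [[601, 3, 12]], distance d = 12.
Number of correctable errors = floor((d-1)/2)
= floor((12 - 1)/2)
= floor(11/2)
= 5

5


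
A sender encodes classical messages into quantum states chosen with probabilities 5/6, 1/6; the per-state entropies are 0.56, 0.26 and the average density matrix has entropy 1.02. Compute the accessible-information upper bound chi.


chi = S(rho) - sum_i p_i * S(rho_i)
Weighted entropy = 5/6 * 0.56 + 1/6 * 0.26
= 0.5100
chi = 1.02 - 0.5100
= 0.5100

0.5100


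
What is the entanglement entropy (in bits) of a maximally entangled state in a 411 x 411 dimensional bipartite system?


For a maximally entangled state in d x d:
S = log2(d) = log2(411)
= 8.6830

8.6830


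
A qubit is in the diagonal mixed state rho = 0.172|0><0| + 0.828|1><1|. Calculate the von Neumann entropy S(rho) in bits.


S = -p*log2(p) - (1-p)*log2(1-p)
p = 0.1720, 1-p = 0.8280
= -0.1720 * log2(0.1720) - 0.8280 * log2(0.8280)
= -(-0.4368) - (-0.2255)
= 0.6623

0.6623


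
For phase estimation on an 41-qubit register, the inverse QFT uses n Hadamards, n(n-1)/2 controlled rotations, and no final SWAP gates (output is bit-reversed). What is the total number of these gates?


Hadamard gates: 41
Controlled rotations: n*(n-1)/2 = 41*40/2 = 820
SWAP gates: 0 (omitted)
Total = 41 + 820
= 861

861


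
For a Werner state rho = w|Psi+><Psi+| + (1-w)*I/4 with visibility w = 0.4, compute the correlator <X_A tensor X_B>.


|Psi+> = (|01> + |10>)/sqrt(2)
For the pure Bell state, <X_A X_B> = +1 (Bell-state Pauli correlator).
The maximally-mixed part I/4 has tr(I/4 * P tensor P) = 0 for any traceless Pauli P.
So <X_A X_B>_rho = w * (+1) + (1 - w) * 0
= 0.4 * (+1)
= 0.4000

0.4000


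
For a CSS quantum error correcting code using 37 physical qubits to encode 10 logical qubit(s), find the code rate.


Code rate R = k/n
= 10/37
= 0.2703

0.2703


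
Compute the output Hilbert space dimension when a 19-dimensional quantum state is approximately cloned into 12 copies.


Output space = H^(tensor 12) where dim(H) = 19
dim = 19^12
= 361 (after 2 factors)
= 6859 (after 3 factors)
= 130321 (after 4 factors)
= 2476099 (after 5 factors)
= 47045881 (after 6 factors)
= 893871739 (after 7 factors)
= 16983563041 (after 8 factors)
= 322687697779 (after 9 factors)
= 6131066257801 (after 10 factors)
= 116490258898219 (after 11 factors)
= 2213314919066161 (after 12 factors)
= 2213314919066161

2213314919066161


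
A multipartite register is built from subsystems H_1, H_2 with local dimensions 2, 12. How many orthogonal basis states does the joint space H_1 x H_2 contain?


dim(H_1 x H_2) = 2 * 12
= 24

24


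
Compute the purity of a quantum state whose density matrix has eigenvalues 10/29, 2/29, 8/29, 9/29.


tr(rho^2) = sum of eigenvalues squared
= (10/29)^2 + (2/29)^2 + (8/29)^2 + (9/29)^2
= (100 + 4 + 64 + 81) / 841
= 249/841
= 0.2961

0.2961


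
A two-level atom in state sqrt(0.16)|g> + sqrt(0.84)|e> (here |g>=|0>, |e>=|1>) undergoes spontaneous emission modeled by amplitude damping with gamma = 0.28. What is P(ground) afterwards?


For amplitude damping with parameter gamma on state sqrt(a)|0> + sqrt(b)|1>:
alpha^2 = 0.16, beta^2 = 0.84
P(|0>) = alpha^2 + gamma * beta^2
= 0.16 + 0.28 * 0.84
= 0.16 + 0.2352
= 0.3952

0.3952


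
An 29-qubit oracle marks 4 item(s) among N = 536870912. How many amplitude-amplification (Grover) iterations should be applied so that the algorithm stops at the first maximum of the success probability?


After j Grover iterations the success probability is P(j) = sin^2((2j+1)*theta), where sin(theta) = sqrt(k/N).
N = 2^29 = 536870912, k = 4
sin(theta) = sqrt(k/N) = 8.631674575e-05
theta = arcsin(sqrt(k/N)) = 8.631674586e-05 rad
P(j) reaches its first maximum when (2j+1)*theta is as close as possible to pi/2, i.e. j = round(pi/(4*theta) - 1/2).
pi/(4*theta) - 1/2 = 9098.5242
(For comparison, the common estimate pi/4 * sqrt(N/k) = 9099.0243; the exact maximiser is used here.)
Optimal iterations = 9099

9099


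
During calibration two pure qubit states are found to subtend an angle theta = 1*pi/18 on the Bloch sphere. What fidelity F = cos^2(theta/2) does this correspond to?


For states separated by angle theta on Bloch sphere:
F = cos^2(theta/2)
theta = 1*pi/18 = 0.1745
theta/2 = 0.0873
cos(theta/2) = 0.9962
F = 0.9924

0.9924


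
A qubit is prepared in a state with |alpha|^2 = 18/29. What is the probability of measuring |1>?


|alpha|^2 = 18/29 = 0.6207
|beta|^2 = 1 - 18/29 = 11/29 = 0.3793
P(|1>) = |beta|^2 = 0.3793

0.3793


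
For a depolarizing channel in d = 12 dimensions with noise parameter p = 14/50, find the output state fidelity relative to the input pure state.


F = (1-p) + p/d
= (1 - 0.2800) + 0.2800/12
= 0.7200 + 0.0233
= 0.7433

0.7433


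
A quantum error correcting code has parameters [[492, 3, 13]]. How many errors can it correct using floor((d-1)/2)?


Code parameters: [[492, 3, 13]], distance d = 13.
Number of correctable errors = floor((d-1)/2)
= floor((13 - 1)/2)
= floor(12/2)
= 6

6


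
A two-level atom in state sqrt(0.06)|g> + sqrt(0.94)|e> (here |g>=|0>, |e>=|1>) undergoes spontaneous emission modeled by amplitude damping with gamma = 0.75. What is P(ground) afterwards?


For amplitude damping with parameter gamma on state sqrt(a)|0> + sqrt(b)|1>:
alpha^2 = 0.06, beta^2 = 0.94
P(|0>) = alpha^2 + gamma * beta^2
= 0.06 + 0.75 * 0.94
= 0.06 + 0.7050
= 0.7650

0.7650


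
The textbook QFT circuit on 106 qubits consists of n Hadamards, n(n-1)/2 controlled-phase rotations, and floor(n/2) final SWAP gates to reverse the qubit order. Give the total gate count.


Hadamard gates: 106
Controlled rotations: n*(n-1)/2 = 106*105/2 = 5565
SWAP gates: floor(n/2) = floor(106/2) = 53
Total = 106 + 5565 + 53
= 5724

5724


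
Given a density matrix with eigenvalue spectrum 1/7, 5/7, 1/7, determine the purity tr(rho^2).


tr(rho^2) = sum of eigenvalues squared
= (1/7)^2 + (5/7)^2 + (1/7)^2
= (1 + 25 + 1) / 49
= 27/49
= 0.5510

0.5510


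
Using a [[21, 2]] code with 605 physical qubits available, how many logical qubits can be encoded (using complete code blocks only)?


Each code block uses 21 physical qubits for 2 logical qubit(s).
Number of complete blocks = floor(605 / 21) = 28
Logical qubits = 28 * 2
= 56

56


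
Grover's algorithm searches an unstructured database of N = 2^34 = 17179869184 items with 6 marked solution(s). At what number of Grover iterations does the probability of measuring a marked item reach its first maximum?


After j Grover iterations the success probability is P(j) = sin^2((2j+1)*theta), where sin(theta) = sqrt(k/N).
N = 2^34 = 17179869184, k = 6
sin(theta) = sqrt(k/N) = 1.868812365e-05
theta = arcsin(sqrt(k/N)) = 1.868812365e-05 rad
P(j) reaches its first maximum when (2j+1)*theta is as close as possible to pi/2, i.e. j = round(pi/(4*theta) - 1/2).
pi/(4*theta) - 1/2 = 42026.0928
(For comparison, the common estimate pi/4 * sqrt(N/k) = 42026.5928; the exact maximiser is used here.)
Optimal iterations = 42026

42026


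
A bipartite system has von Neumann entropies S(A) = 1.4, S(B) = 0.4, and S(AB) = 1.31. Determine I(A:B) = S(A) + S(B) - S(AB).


I(A:B) = S(A) + S(B) - S(AB)
= 1.4 + 0.4 - 1.31
= 0.4900

0.4900


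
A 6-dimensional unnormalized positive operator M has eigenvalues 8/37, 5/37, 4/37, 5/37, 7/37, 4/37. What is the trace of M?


tr(M) = sum of eigenvalues
= 8/37 + 5/37 + 4/37 + 5/37 + 7/37 + 4/37
= 33/37
= 0.8919

0.8919


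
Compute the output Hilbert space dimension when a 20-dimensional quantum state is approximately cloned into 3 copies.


Output space = H^(tensor 3) where dim(H) = 20
dim = 20^3
= 400 (after 2 factors)
= 8000 (after 3 factors)
= 8000

8000


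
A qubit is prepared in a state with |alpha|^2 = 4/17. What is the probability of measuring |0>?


|alpha|^2 = 4/17 = 0.2353
|beta|^2 = 1 - 4/17 = 13/17 = 0.7647
P(|0>) = |alpha|^2 = 0.2353

0.2353


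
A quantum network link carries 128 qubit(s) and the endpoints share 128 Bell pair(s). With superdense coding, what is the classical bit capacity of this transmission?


Superdense coding allows 2 classical bits per shared entangled pair.
128 pair(s) -> 2 * 128 = 256 classical bits

256


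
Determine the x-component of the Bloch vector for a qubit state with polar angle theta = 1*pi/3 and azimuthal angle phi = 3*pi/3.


theta = 1.0472, phi = 3.1416
r_x = sin(theta)*cos(phi) = 0.8660 * -1.0000
r_x = -0.8660

-0.8660


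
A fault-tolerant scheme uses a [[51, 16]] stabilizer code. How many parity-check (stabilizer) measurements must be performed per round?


For an [[n,k]] stabilizer code:
Number of stabilizer generators = n - k
= 51 - 16
= 35

35


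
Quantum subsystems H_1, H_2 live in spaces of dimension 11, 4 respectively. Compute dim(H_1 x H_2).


dim(H_1 x H_2) = 11 * 4
= 44

44


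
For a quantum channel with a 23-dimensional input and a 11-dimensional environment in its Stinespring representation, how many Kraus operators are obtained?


Tracing out the environment in an orthonormal basis {|i>_E} gives Kraus operators K_i = <i|_E U |0>_E.
Number of Kraus operators = dim(H_env) = d_env
= 11

11


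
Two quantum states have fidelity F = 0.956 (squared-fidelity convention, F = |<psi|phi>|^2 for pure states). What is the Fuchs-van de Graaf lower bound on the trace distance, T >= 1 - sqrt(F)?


Fuchs-van de Graaf (squared-fidelity convention): 1 - sqrt(F) <= T <= sqrt(1 - F).
Lower bound: T >= 1 - sqrt(F)
sqrt(F) = sqrt(0.956) = 0.9778
T >= 1 - 0.9778
T >= 0.0222

0.0222


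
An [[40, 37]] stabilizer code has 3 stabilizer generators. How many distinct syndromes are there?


Each stabilizer generator gives a binary (+1 or -1) measurement outcome.
With 3 independent generators:
Total syndromes = 2^3
= 8

8


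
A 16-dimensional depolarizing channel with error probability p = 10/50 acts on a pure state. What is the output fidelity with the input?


F = (1-p) + p/d
= (1 - 0.2000) + 0.2000/16
= 0.8000 + 0.0125
= 0.8125

0.8125


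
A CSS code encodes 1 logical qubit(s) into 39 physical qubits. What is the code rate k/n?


Code rate R = k/n
= 1/39
= 0.0256

0.0256


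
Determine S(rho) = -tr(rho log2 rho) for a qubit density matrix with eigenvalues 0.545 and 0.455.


S = -p*log2(p) - (1-p)*log2(1-p)
p = 0.5450, 1-p = 0.4550
= -0.5450 * log2(0.5450) - 0.4550 * log2(0.4550)
= -(-0.4772) - (-0.5169)
= 0.9941

0.9941


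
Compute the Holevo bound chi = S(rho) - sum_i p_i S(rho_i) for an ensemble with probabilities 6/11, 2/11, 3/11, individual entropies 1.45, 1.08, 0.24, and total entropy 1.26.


chi = S(rho) - sum_i p_i * S(rho_i)
Weighted entropy = 6/11 * 1.45 + 2/11 * 1.08 + 3/11 * 0.24
= 1.0527
chi = 1.26 - 1.0527
= 0.2073

0.2073


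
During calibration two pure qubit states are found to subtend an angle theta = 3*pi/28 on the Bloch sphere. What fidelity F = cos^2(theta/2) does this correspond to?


For states separated by angle theta on Bloch sphere:
F = cos^2(theta/2)
theta = 3*pi/28 = 0.3366
theta/2 = 0.1683
cos(theta/2) = 0.9859
F = 0.9719

0.9719


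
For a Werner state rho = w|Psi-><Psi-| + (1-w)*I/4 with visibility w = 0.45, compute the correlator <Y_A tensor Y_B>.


|Psi-> = (|01> - |10>)/sqrt(2)
For the pure Bell state, <Y_A Y_B> = -1 (Bell-state Pauli correlator).
The maximally-mixed part I/4 has tr(I/4 * P tensor P) = 0 for any traceless Pauli P.
So <Y_A Y_B>_rho = w * (-1) + (1 - w) * 0
= 0.45 * (-1)
= -0.4500

-0.4500


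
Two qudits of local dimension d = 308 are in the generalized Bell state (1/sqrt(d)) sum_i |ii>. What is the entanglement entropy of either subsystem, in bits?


For a maximally entangled state in d x d:
S = log2(d) = log2(308)
= 8.2668

8.2668


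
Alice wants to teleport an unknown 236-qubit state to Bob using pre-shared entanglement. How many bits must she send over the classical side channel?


Quantum teleportation requires 2 classical bits per qubit teleported.
236 qubit(s) -> 2 * 236 = 472 classical bits

472


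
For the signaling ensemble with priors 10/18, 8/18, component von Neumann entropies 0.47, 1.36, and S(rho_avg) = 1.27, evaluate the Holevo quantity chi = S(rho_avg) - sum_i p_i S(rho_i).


chi = S(rho) - sum_i p_i * S(rho_i)
Weighted entropy = 10/18 * 0.47 + 8/18 * 1.36
= 0.8656
chi = 1.27 - 0.8656
= 0.4044

0.4044


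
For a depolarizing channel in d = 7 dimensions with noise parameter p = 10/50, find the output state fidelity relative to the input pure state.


F = (1-p) + p/d
= (1 - 0.2000) + 0.2000/7
= 0.8000 + 0.0286
= 0.8286

0.8286


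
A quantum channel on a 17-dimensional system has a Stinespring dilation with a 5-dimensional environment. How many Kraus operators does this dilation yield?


Tracing out the environment in an orthonormal basis {|i>_E} gives Kraus operators K_i = <i|_E U |0>_E.
Number of Kraus operators = dim(H_env) = d_env
= 5

5


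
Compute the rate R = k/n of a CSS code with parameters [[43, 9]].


Code rate R = k/n
= 9/43
= 0.2093

0.2093


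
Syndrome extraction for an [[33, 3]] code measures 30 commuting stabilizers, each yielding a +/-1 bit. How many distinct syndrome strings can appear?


Each stabilizer generator gives a binary (+1 or -1) measurement outcome.
With 30 independent generators:
Total syndromes = 2^30
= 1073741824

1073741824


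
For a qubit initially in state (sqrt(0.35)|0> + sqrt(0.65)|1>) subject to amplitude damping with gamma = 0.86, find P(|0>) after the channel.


For amplitude damping with parameter gamma on state sqrt(a)|0> + sqrt(b)|1>:
alpha^2 = 0.35, beta^2 = 0.65
P(|0>) = alpha^2 + gamma * beta^2
= 0.35 + 0.86 * 0.65
= 0.35 + 0.5590
= 0.9090

0.9090


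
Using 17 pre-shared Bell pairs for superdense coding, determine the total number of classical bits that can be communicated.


Superdense coding allows 2 classical bits per shared entangled pair.
17 pair(s) -> 2 * 17 = 34 classical bits

34


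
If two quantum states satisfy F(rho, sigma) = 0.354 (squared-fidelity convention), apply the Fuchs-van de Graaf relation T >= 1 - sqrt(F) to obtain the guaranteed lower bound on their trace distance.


Fuchs-van de Graaf (squared-fidelity convention): 1 - sqrt(F) <= T <= sqrt(1 - F).
Lower bound: T >= 1 - sqrt(F)
sqrt(F) = sqrt(0.354) = 0.5950
T >= 1 - 0.5950
T >= 0.4050

0.4050


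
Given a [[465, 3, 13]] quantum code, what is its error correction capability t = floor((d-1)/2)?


Code parameters: [[465, 3, 13]], distance d = 13.
Number of correctable errors = floor((d-1)/2)
= floor((13 - 1)/2)
= floor(12/2)
= 6

6


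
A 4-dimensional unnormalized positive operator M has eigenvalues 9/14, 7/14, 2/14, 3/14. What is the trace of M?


tr(M) = sum of eigenvalues
= 9/14 + 7/14 + 2/14 + 3/14
= 21/14
= 1.5000

1.5000


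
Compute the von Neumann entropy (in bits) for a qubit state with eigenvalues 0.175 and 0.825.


S = -p*log2(p) - (1-p)*log2(1-p)
p = 0.1750, 1-p = 0.8250
= -0.1750 * log2(0.1750) - 0.8250 * log2(0.8250)
= -(-0.4401) - (-0.2290)
= 0.6690

0.6690


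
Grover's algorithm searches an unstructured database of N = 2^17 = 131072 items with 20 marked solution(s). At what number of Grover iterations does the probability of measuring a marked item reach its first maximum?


After j Grover iterations the success probability is P(j) = sin^2((2j+1)*theta), where sin(theta) = sqrt(k/N).
N = 2^17 = 131072, k = 20
sin(theta) = sqrt(k/N) = 0.01235264711
theta = arcsin(sqrt(k/N)) = 0.01235296128 rad
P(j) reaches its first maximum when (2j+1)*theta is as close as possible to pi/2, i.e. j = round(pi/(4*theta) - 1/2).
pi/(4*theta) - 1/2 = 63.0797
(For comparison, the common estimate pi/4 * sqrt(N/k) = 63.5814; the exact maximiser is used here.)
Optimal iterations = 63

63


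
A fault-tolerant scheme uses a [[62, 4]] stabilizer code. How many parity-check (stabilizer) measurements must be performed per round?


For an [[n,k]] stabilizer code:
Number of stabilizer generators = n - k
= 62 - 4
= 58

58


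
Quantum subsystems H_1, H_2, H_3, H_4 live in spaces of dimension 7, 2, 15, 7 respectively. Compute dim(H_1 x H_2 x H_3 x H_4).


dim(H_1 x H_2 x H_3 x H_4) = 7 * 2 * 15 * 7
= 14 * 15 * 7
= 210 * 7
= 1470

1470


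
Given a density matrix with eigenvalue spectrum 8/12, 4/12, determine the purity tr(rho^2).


tr(rho^2) = sum of eigenvalues squared
= (8/12)^2 + (4/12)^2
= (64 + 16) / 144
= 80/144
= 0.5556

0.5556


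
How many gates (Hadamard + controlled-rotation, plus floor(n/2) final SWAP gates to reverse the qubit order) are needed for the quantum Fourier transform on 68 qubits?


Hadamard gates: 68
Controlled rotations: n*(n-1)/2 = 68*67/2 = 2278
SWAP gates: floor(n/2) = floor(68/2) = 34
Total = 68 + 2278 + 34
= 2380

2380


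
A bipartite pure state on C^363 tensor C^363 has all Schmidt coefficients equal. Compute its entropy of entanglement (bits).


For a maximally entangled state in d x d:
S = log2(d) = log2(363)
= 8.5038

8.5038


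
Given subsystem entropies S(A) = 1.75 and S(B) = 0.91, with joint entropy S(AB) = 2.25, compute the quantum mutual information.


I(A:B) = S(A) + S(B) - S(AB)
= 1.75 + 0.91 - 2.25
= 0.4100

0.4100


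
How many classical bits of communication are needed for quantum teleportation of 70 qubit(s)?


Quantum teleportation requires 2 classical bits per qubit teleported.
70 qubit(s) -> 2 * 70 = 140 classical bits

140


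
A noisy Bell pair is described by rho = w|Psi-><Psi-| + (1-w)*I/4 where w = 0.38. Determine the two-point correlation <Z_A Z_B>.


|Psi-> = (|01> - |10>)/sqrt(2)
For the pure Bell state, <Z_A Z_B> = -1 (Bell-state Pauli correlator).
The maximally-mixed part I/4 has tr(I/4 * P tensor P) = 0 for any traceless Pauli P.
So <Z_A Z_B>_rho = w * (-1) + (1 - w) * 0
= 0.38 * (-1)
= -0.3800

-0.3800


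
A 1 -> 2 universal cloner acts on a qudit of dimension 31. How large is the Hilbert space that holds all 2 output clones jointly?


Output space = H^(tensor 2) where dim(H) = 31
dim = 31^2
= 961

961


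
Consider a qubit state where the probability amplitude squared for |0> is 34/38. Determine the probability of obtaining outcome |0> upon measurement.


|alpha|^2 = 34/38 = 0.8947
|beta|^2 = 1 - 34/38 = 4/38 = 0.1053
P(|0>) = |alpha|^2 = 0.8947

0.8947


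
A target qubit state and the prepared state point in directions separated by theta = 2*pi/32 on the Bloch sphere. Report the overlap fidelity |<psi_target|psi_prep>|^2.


For states separated by angle theta on Bloch sphere:
F = cos^2(theta/2)
theta = 2*pi/32 = 0.1963
theta/2 = 0.0982
cos(theta/2) = 0.9952
F = 0.9904

0.9904


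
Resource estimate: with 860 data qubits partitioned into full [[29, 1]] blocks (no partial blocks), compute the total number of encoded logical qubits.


Each code block uses 29 physical qubits for 1 logical qubit(s).
Number of complete blocks = floor(860 / 29) = 29
Logical qubits = 29 * 1
= 29

29


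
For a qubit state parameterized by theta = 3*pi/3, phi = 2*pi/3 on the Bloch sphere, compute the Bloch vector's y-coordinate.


theta = 3.1416, phi = 2.0944
r_y = sin(theta)*sin(phi) = 0.0000 * 0.8660
r_y = 0.0000

0.0000


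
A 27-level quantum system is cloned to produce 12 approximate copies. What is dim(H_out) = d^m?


Output space = H^(tensor 12) where dim(H) = 27
dim = 27^12
= 729 (after 2 factors)
= 19683 (after 3 factors)
= 531441 (after 4 factors)
= 14348907 (after 5 factors)
= 387420489 (after 6 factors)
= 10460353203 (after 7 factors)
= 282429536481 (after 8 factors)
= 7625597484987 (after 9 factors)
= 205891132094649 (after 10 factors)
= 5559060566555523 (after 11 factors)
= 150094635296999121 (after 12 factors)
= 150094635296999121

150094635296999121


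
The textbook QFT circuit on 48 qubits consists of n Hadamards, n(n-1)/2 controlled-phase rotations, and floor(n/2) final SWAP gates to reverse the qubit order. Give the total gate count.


Hadamard gates: 48
Controlled rotations: n*(n-1)/2 = 48*47/2 = 1128
SWAP gates: floor(n/2) = floor(48/2) = 24
Total = 48 + 1128 + 24
= 1200

1200


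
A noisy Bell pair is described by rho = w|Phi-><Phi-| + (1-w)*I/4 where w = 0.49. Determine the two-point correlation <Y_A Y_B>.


|Phi-> = (|00> - |11>)/sqrt(2)
For the pure Bell state, <Y_A Y_B> = +1 (Bell-state Pauli correlator).
The maximally-mixed part I/4 has tr(I/4 * P tensor P) = 0 for any traceless Pauli P.
So <Y_A Y_B>_rho = w * (+1) + (1 - w) * 0
= 0.49 * (+1)
= 0.4900

0.4900


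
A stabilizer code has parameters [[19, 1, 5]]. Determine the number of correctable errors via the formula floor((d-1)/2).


Code parameters: [[19, 1, 5]], distance d = 5.
Number of correctable errors = floor((d-1)/2)
= floor((5 - 1)/2)
= floor(4/2)
= 2

2


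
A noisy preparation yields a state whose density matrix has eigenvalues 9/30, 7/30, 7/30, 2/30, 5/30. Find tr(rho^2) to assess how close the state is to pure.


tr(rho^2) = sum of eigenvalues squared
= (9/30)^2 + (7/30)^2 + (7/30)^2 + (2/30)^2 + (5/30)^2
= (81 + 49 + 49 + 4 + 25) / 900
= 208/900
= 0.2311

0.2311


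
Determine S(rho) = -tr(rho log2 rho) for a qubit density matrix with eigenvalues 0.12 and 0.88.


S = -p*log2(p) - (1-p)*log2(1-p)
p = 0.1200, 1-p = 0.8800
= -0.1200 * log2(0.1200) - 0.8800 * log2(0.8800)
= -(-0.3671) - (-0.1623)
= 0.5294

0.5294


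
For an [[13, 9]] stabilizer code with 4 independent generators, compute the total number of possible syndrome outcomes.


Each stabilizer generator gives a binary (+1 or -1) measurement outcome.
With 4 independent generators:
Total syndromes = 2^4
= 16

16


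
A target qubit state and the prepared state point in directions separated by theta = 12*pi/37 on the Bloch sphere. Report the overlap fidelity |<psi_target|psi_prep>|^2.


For states separated by angle theta on Bloch sphere:
F = cos^2(theta/2)
theta = 12*pi/37 = 1.0189
theta/2 = 0.5094
cos(theta/2) = 0.8730
F = 0.7622

0.7622


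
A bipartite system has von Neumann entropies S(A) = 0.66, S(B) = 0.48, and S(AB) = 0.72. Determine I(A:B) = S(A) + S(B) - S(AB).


I(A:B) = S(A) + S(B) - S(AB)
= 0.66 + 0.48 - 0.72
= 0.4200

0.4200


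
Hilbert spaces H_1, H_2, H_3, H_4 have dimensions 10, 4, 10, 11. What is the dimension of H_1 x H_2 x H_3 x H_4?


dim(H_1 x H_2 x H_3 x H_4) = 10 * 4 * 10 * 11
= 40 * 10 * 11
= 400 * 11
= 4400

4400


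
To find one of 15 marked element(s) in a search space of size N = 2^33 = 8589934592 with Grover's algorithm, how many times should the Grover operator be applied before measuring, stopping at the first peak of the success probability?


After j Grover iterations the success probability is P(j) = sin^2((2j+1)*theta), where sin(theta) = sqrt(k/N).
N = 2^33 = 8589934592, k = 15
sin(theta) = sqrt(k/N) = 4.178791485e-05
theta = arcsin(sqrt(k/N)) = 4.178791486e-05 rad
P(j) reaches its first maximum when (2j+1)*theta is as close as possible to pi/2, i.e. j = round(pi/(4*theta) - 1/2).
pi/(4*theta) - 1/2 = 18794.3637
(For comparison, the common estimate pi/4 * sqrt(N/k) = 18794.8637; the exact maximiser is used here.)
Optimal iterations = 18794

18794
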